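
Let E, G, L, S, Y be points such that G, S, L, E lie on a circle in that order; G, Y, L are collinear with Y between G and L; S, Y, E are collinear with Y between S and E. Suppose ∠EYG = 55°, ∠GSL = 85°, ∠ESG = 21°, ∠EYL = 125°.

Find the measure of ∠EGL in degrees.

∠EGL = 64°

1. ∠GEL = 95°  [cyclic GSLE, opposite ∠S+∠E]
2. ∠ELG = 21°  [same arc GE]
3. ∠EGL = 64°  [△GLE]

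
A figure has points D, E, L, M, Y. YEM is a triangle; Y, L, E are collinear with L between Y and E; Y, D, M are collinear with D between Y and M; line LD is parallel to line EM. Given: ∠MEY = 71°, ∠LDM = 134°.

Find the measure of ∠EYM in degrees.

1. ∠DLY = 71°  [LD∥EM, corresponding at L]
2. ∠LDY = 46°  [linear pair at D on YM]
3. ∠DYL = 63°  [△YLD]
4. ∠EYM = 63°  [L on YE, D on YM]

∠EYM = 63°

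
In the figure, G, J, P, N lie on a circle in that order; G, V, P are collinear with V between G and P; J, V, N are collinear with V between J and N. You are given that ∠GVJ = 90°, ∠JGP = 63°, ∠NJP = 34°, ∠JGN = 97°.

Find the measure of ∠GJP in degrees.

1. ∠JVP = 90°  [linear pair at V on GP]
2. ∠GPJ = 56°  [△JVP]
3. ∠GJP = 61°  [△GJP]

∠GJP = 61°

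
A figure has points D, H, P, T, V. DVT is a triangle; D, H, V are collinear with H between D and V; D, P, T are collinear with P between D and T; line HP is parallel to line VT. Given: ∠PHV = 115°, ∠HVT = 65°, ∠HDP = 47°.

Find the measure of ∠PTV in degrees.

1. ∠DVT = 65°  [H on ray VD]
2. ∠TDV = 47°  [H on DV, P on DT]
3. ∠DTV = 68°  [△DVT]
4. ∠PTV = 68°  [P on ray TD]

∠PTV = 68°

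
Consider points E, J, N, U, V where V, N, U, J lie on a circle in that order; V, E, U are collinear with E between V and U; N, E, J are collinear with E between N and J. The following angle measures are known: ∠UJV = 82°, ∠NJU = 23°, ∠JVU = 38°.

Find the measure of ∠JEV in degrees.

∠JEV = 83°

1. ∠JUV = 60°  [△VUJ]
2. ∠JEU = 97°  [△UEJ]
3. ∠JEV = 83°  [linear pair at E on VU]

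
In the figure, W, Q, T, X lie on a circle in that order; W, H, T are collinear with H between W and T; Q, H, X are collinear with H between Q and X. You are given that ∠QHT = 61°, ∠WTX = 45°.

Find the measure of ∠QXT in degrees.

∠QXT = 16°

1. ∠WHX = 61°  [vertical angles at H]
2. ∠THX = 119°  [linear pair at H on WT]
3. ∠QXT = 16°  [△THX]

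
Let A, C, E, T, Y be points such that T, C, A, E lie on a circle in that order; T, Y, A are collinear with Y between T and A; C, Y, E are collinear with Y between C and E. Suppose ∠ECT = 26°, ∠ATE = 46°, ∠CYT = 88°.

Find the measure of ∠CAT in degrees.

1. ∠ACE = 46°  [same arc AE]
2. ∠AYC = 92°  [linear pair at Y on TA]
3. ∠CAT = 42°  [△CYA]

∠CAT = 42°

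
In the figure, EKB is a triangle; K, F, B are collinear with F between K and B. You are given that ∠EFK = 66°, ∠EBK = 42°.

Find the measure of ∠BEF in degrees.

1. ∠BFE = 114°  [linear pair at F on KB]
2. ∠EBF = 42°  [F on ray BK]
3. ∠BEF = 24°  [△EFB]

∠BEF = 24°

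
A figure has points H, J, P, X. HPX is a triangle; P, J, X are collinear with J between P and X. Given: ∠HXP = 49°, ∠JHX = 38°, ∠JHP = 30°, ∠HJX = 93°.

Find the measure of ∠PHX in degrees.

∠PHX = 68°

1. ∠HJP = 87°  [linear pair at J on PX]
2. ∠HPJ = 63°  [△HPJ]
3. ∠HPX = 63°  [J on ray PX]
4. ∠PHX = 68°  [△HPX]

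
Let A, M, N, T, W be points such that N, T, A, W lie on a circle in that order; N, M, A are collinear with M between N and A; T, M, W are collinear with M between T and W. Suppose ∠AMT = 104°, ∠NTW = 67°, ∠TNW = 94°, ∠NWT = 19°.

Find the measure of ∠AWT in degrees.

1. ∠NMW = 104°  [vertical angles at M]
2. ∠NAW = 67°  [same arc NW]
3. ∠AMW = 76°  [linear pair at M on NA]
4. ∠AWT = 37°  [△AMW]

∠AWT = 37°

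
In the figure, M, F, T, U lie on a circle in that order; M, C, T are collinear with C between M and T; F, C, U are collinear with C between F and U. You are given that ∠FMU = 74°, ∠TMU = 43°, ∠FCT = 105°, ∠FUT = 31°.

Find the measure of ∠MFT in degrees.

1. ∠TFU = 43°  [same arc TU]
2. ∠FTM = 32°  [△FCT]
3. ∠FMT = 31°  [same arc FT]
4. ∠MFT = 117°  [△MFT]

∠MFT = 117°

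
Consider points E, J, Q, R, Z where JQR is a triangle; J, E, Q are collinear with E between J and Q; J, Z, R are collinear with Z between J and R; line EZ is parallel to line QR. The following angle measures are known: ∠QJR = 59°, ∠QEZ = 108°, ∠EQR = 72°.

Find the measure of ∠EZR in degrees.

∠EZR = 131°

1. ∠EJZ = 59°  [E on JQ, Z on JR]
2. ∠JEZ = 72°  [linear pair at E on JQ]
3. ∠EZJ = 49°  [△JEZ]
4. ∠EZR = 131°  [linear pair at Z on JR]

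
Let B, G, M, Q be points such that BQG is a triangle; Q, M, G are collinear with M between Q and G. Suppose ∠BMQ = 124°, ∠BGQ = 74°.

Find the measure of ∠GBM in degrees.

∠GBM = 50°

1. ∠BMG = 56°  [linear pair at M on QG]
2. ∠BGM = 74°  [M on ray GQ]
3. ∠GBM = 50°  [△BMG]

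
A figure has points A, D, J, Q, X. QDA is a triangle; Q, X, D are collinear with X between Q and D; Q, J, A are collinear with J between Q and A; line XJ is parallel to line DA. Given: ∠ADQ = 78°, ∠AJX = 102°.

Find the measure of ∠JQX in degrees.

∠JQX = 24°

1. ∠JXQ = 78°  [XJ∥DA, corresponding at X]
2. ∠QJX = 78°  [linear pair at J on QA]
3. ∠JQX = 24°  [△QXJ]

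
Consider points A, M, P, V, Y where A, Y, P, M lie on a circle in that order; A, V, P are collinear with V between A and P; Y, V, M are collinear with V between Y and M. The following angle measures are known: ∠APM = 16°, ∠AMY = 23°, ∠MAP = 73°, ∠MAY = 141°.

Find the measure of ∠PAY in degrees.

∠PAY = 68°

1. ∠AMP = 91°  [△APM]
2. ∠APY = 23°  [same arc AY]
3. ∠AYP = 89°  [cyclic AYPM, opposite ∠Y+∠M]
4. ∠PAY = 68°  [△AYP]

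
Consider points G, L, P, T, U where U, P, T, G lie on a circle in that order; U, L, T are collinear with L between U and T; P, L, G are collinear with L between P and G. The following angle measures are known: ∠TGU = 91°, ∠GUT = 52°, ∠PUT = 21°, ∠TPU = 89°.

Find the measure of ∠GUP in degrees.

∠GUP = 73°

1. ∠GTU = 37°  [△UTG]
2. ∠PTU = 70°  [△UPT]
3. ∠GPU = 37°  [same arc UG]
4. ∠PGU = 70°  [same arc UP]
5. ∠GUP = 73°  [△UPG]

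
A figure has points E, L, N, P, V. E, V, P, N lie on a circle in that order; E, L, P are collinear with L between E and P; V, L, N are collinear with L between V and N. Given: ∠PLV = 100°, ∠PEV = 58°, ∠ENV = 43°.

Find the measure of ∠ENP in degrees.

1. ∠ELN = 100°  [vertical angles at L]
2. ∠PNV = 58°  [same arc VP]
3. ∠NEP = 37°  [△ELN]
4. ∠NLP = 80°  [linear pair at L on EP]
5. ∠EPN = 42°  [△PLN]
6. ∠ENP = 101°  [△EPN]

∠ENP = 101°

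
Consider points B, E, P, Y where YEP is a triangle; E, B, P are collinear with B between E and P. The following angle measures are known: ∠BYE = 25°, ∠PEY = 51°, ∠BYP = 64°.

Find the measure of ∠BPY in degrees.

∠BPY = 40°

1. ∠BEY = 51°  [B on ray EP]
2. ∠EBY = 104°  [△YEB]
3. ∠PBY = 76°  [linear pair at B on EP]
4. ∠BPY = 40°  [△YBP]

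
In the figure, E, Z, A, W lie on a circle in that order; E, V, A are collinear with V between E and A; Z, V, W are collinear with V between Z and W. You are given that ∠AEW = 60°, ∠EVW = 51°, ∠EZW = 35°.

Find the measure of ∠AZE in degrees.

1. ∠EAW = 35°  [same arc EW]
2. ∠AWE = 85°  [△EAW]
3. ∠AZE = 95°  [cyclic EZAW, opposite ∠Z+∠W]

∠AZE = 95°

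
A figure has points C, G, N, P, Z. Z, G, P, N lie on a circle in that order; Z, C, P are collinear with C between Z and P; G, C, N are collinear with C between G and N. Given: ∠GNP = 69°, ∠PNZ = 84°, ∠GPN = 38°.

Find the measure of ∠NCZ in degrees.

∠NCZ = 92°

1. ∠GZP = 69°  [same arc GP]
2. ∠NGP = 73°  [△GPN]
3. ∠PGZ = 96°  [cyclic ZGPN, opposite ∠G+∠N]
4. ∠GPZ = 15°  [△ZGP]
5. ∠NZP = 73°  [same arc PN]
6. ∠GNZ = 15°  [same arc ZG]
7. ∠NCZ = 92°  [△ZCN]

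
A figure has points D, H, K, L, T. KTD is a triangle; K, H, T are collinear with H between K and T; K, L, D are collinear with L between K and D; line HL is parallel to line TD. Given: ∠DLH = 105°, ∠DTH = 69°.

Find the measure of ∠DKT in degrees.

∠DKT = 36°

1. ∠HLK = 75°  [linear pair at L on KD]
2. ∠DTK = 69°  [H on ray TK]
3. ∠KDT = 75°  [HL∥TD, corresponding at L]
4. ∠DKT = 36°  [△KTD]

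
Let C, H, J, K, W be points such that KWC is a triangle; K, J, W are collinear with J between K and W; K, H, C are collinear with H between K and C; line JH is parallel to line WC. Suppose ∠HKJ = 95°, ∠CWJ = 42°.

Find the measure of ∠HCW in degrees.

∠HCW = 43°

1. ∠CKW = 95°  [J on KW, H on KC]
2. ∠CWK = 42°  [J on ray WK]
3. ∠KCW = 43°  [△KWC]
4. ∠HCW = 43°  [H on ray CK]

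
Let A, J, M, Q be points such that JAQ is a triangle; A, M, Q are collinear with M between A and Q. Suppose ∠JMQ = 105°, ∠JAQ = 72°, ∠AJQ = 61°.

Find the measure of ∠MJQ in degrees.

1. ∠AQJ = 47°  [△JAQ]
2. ∠JQM = 47°  [M on ray QA]
3. ∠MJQ = 28°  [△JMQ]

∠MJQ = 28°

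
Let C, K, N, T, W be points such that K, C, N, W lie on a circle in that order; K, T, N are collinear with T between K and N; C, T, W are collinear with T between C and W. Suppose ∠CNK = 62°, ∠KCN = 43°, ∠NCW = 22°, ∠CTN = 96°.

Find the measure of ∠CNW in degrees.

∠CNW = 83°

1. ∠CKN = 75°  [△KCN]
2. ∠CWN = 75°  [same arc CN]
3. ∠CNW = 83°  [△CNW]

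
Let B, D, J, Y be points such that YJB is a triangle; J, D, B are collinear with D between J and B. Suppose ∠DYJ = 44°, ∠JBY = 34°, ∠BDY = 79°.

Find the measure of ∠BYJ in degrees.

1. ∠JDY = 101°  [linear pair at D on JB]
2. ∠DJY = 35°  [△YJD]
3. ∠BJY = 35°  [D on ray JB]
4. ∠BYJ = 111°  [△YJB]

∠BYJ = 111°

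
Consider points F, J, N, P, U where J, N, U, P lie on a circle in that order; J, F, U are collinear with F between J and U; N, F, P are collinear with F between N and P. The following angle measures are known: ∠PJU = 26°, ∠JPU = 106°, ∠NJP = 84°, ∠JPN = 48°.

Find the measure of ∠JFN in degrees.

1. ∠JNU = 74°  [cyclic JNUP, opposite ∠N+∠P]
2. ∠JNP = 48°  [△JNP]
3. ∠JUN = 48°  [same arc JN]
4. ∠NJU = 58°  [△JNU]
5. ∠JFN = 74°  [△JFN]

∠JFN = 74°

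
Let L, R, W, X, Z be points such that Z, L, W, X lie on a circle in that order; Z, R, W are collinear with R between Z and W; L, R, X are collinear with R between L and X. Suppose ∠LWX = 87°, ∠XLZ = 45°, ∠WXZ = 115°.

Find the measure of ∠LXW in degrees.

1. ∠LZX = 93°  [cyclic ZLWX, opposite ∠Z+∠W]
2. ∠LXZ = 42°  [△ZLX]
3. ∠WLZ = 65°  [cyclic ZLWX, opposite ∠L+∠X]
4. ∠LWZ = 42°  [same arc ZL]
5. ∠LZW = 73°  [△ZLW]
6. ∠LXW = 73°  [same arc LW]

∠LXW = 73°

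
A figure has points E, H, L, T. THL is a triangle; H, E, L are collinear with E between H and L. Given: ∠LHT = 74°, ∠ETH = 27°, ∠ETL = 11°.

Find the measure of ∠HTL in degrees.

1. ∠EHT = 74°  [E on ray HL]
2. ∠HET = 79°  [△THE]
3. ∠LET = 101°  [linear pair at E on HL]
4. ∠ELT = 68°  [△TEL]
5. ∠HLT = 68°  [E on ray LH]
6. ∠HTL = 38°  [△THL]

∠HTL = 38°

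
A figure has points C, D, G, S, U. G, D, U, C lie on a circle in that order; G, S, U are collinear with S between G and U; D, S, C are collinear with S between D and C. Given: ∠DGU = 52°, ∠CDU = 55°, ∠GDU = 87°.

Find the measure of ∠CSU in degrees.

∠CSU = 96°

1. ∠DCU = 52°  [same arc DU]
2. ∠CGU = 55°  [same arc UC]
3. ∠GCU = 93°  [cyclic GDUC, opposite ∠D+∠C]
4. ∠CUG = 32°  [△GUC]
5. ∠CSU = 96°  [△USC]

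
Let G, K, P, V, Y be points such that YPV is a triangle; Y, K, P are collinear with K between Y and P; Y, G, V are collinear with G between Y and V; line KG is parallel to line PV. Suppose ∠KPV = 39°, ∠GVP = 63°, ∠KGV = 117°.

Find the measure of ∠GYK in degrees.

∠GYK = 78°

1. ∠VPY = 39°  [K on ray PY]
2. ∠KGY = 63°  [linear pair at G on YV]
3. ∠GKY = 39°  [KG∥PV, corresponding at K]
4. ∠GYK = 78°  [△YKG]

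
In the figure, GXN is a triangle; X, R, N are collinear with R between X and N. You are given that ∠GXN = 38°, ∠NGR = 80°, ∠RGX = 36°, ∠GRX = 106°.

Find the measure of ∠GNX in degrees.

1. ∠GRN = 74°  [linear pair at R on XN]
2. ∠GNR = 26°  [△GRN]
3. ∠GNX = 26°  [R on ray NX]

∠GNX = 26°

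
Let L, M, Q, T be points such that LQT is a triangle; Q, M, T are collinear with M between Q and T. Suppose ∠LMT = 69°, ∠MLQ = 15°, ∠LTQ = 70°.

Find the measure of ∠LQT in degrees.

1. ∠LMQ = 111°  [linear pair at M on QT]
2. ∠LQM = 54°  [△LQM]
3. ∠LQT = 54°  [M on ray QT]

∠LQT = 54°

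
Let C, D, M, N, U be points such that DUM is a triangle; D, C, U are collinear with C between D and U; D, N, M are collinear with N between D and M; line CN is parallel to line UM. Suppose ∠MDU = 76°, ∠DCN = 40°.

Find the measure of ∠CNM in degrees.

1. ∠CDN = 76°  [C on DU, N on DM]
2. ∠CND = 64°  [△DCN]
3. ∠CNM = 116°  [linear pair at N on DM]

∠CNM = 116°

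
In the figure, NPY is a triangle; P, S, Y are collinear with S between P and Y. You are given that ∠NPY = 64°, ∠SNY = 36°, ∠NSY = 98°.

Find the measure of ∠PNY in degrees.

1. ∠NYS = 46°  [△NSY]
2. ∠NYP = 46°  [S on ray YP]
3. ∠PNY = 70°  [△NPY]

∠PNY = 70°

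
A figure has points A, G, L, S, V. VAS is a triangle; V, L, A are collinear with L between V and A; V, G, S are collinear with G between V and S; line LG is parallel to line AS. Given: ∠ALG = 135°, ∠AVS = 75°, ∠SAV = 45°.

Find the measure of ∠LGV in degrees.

1. ∠GLV = 45°  [linear pair at L on VA]
2. ∠GVL = 75°  [L on VA, G on VS]
3. ∠LGV = 60°  [△VLG]

∠LGV = 60°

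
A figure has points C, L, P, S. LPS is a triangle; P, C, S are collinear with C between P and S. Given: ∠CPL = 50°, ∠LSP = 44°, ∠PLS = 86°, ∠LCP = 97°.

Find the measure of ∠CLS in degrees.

1. ∠CSL = 44°  [C on ray SP]
2. ∠LCS = 83°  [linear pair at C on PS]
3. ∠CLS = 53°  [△LCS]

∠CLS = 53°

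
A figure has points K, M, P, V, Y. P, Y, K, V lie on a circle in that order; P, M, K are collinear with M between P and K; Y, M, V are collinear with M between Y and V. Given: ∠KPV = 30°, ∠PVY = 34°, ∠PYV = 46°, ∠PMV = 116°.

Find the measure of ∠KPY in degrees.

∠KPY = 70°

1. ∠PKV = 46°  [same arc PV]
2. ∠KMV = 64°  [linear pair at M on PK]
3. ∠KVY = 70°  [△KMV]
4. ∠KPY = 70°  [same arc YK]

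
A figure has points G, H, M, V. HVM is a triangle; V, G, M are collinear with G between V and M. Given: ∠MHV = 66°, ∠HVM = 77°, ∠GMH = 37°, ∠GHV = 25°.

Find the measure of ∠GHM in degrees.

∠GHM = 41°

1. ∠GVH = 77°  [G on ray VM]
2. ∠HGV = 78°  [△HVG]
3. ∠HGM = 102°  [linear pair at G on VM]
4. ∠GHM = 41°  [△HGM]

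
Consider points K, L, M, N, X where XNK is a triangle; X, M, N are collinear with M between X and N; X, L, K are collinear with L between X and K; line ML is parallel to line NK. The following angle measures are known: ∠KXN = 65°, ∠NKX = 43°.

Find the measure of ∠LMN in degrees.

∠LMN = 108°

1. ∠KNX = 72°  [△XNK]
2. ∠LMX = 72°  [ML∥NK, corresponding at M]
3. ∠LMN = 108°  [linear pair at M on XN]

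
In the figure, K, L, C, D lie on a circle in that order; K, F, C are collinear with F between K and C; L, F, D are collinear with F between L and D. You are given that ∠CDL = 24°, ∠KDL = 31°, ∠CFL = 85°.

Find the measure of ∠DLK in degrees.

∠DLK = 61°

1. ∠CKL = 24°  [same arc LC]
2. ∠KFL = 95°  [linear pair at F on KC]
3. ∠DLK = 61°  [△KFL]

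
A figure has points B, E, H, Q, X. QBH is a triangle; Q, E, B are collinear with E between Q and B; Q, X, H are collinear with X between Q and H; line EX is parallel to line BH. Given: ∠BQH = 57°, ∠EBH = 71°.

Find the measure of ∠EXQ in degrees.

∠EXQ = 52°

1. ∠HBQ = 71°  [E on ray BQ]
2. ∠BHQ = 52°  [△QBH]
3. ∠EXQ = 52°  [EX∥BH, corresponding at X]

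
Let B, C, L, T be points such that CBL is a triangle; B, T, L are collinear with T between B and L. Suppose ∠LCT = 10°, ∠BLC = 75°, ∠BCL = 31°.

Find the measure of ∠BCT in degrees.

1. ∠CBL = 74°  [△CBL]
2. ∠CLT = 75°  [T on ray LB]
3. ∠CBT = 74°  [T on ray BL]
4. ∠CTL = 95°  [△CTL]
5. ∠BTC = 85°  [linear pair at T on BL]
6. ∠BCT = 21°  [△CBT]

∠BCT = 21°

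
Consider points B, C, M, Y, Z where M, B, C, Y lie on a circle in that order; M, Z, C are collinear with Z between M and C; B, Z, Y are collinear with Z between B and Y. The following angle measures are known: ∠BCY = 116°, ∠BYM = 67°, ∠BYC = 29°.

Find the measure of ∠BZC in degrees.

∠BZC = 78°

1. ∠CBY = 35°  [△BCY]
2. ∠BCM = 67°  [same arc MB]
3. ∠BZC = 78°  [△BZC]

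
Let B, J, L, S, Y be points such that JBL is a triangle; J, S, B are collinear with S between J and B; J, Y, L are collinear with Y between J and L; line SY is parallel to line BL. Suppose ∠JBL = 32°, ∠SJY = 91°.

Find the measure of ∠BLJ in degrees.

1. ∠JSY = 32°  [SY∥BL, corresponding at S]
2. ∠JYS = 57°  [△JSY]
3. ∠BLJ = 57°  [SY∥BL, corresponding at Y]

∠BLJ = 57°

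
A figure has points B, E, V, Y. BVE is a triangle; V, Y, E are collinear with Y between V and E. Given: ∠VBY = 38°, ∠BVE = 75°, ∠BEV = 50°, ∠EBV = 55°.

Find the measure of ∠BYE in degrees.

∠BYE = 113°

1. ∠BVY = 75°  [Y on ray VE]
2. ∠BYV = 67°  [△BVY]
3. ∠BYE = 113°  [linear pair at Y on VE]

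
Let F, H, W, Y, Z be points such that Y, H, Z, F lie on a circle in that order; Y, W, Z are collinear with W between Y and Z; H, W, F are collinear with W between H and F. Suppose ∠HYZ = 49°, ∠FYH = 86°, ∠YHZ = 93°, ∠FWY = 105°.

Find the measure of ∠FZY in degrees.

1. ∠HFZ = 49°  [same arc HZ]
2. ∠FWZ = 75°  [linear pair at W on YZ]
3. ∠FZY = 56°  [△ZWF]

∠FZY = 56°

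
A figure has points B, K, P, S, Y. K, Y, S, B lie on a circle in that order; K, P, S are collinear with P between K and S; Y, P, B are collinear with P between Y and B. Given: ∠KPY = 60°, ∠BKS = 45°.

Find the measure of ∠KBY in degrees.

∠KBY = 15°

1. ∠BPS = 60°  [vertical angles at P]
2. ∠BPK = 120°  [linear pair at P on KS]
3. ∠KBY = 15°  [△KPB]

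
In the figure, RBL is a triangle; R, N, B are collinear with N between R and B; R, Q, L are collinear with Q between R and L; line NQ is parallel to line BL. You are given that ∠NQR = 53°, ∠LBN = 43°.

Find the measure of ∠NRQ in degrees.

∠NRQ = 84°

1. ∠BLR = 53°  [NQ∥BL, corresponding at Q]
2. ∠LBR = 43°  [N on ray BR]
3. ∠BRL = 84°  [△RBL]
4. ∠NRQ = 84°  [N on RB, Q on RL]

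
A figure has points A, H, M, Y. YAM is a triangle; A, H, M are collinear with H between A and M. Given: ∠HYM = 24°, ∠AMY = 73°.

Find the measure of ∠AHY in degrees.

1. ∠HMY = 73°  [H on ray MA]
2. ∠MHY = 83°  [△YHM]
3. ∠AHY = 97°  [linear pair at H on AM]

∠AHY = 97°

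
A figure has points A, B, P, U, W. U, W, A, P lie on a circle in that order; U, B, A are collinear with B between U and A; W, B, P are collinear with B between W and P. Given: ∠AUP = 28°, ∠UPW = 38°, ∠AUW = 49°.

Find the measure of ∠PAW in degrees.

∠PAW = 103°

1. ∠AWP = 28°  [same arc AP]
2. ∠APW = 49°  [same arc WA]
3. ∠PAW = 103°  [△WAP]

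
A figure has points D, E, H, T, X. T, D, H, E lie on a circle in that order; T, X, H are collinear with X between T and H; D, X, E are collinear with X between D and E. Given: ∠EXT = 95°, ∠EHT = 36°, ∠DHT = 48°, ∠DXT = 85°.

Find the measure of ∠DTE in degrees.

∠DTE = 96°

1. ∠EDT = 36°  [same arc TE]
2. ∠DET = 48°  [same arc TD]
3. ∠DTE = 96°  [△TDE]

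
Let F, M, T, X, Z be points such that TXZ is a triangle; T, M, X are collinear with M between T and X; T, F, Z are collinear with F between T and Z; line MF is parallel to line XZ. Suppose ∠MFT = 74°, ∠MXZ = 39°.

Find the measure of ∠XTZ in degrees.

1. ∠TZX = 74°  [MF∥XZ, corresponding at F]
2. ∠TXZ = 39°  [M on ray XT]
3. ∠XTZ = 67°  [△TXZ]

∠XTZ = 67°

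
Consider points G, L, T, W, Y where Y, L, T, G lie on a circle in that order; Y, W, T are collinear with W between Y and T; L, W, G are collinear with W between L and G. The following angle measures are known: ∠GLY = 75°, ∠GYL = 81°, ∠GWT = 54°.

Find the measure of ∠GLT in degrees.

∠GLT = 30°

1. ∠GTY = 75°  [same arc YG]
2. ∠GTL = 99°  [cyclic YLTG, opposite ∠Y+∠T]
3. ∠LGT = 51°  [△TWG]
4. ∠GLT = 30°  [△LTG]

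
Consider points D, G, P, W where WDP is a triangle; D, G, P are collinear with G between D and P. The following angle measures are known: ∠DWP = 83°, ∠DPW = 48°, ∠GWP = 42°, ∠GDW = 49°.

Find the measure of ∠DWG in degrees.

1. ∠GPW = 48°  [G on ray PD]
2. ∠PGW = 90°  [△WGP]
3. ∠DGW = 90°  [linear pair at G on DP]
4. ∠DWG = 41°  [△WDG]

∠DWG = 41°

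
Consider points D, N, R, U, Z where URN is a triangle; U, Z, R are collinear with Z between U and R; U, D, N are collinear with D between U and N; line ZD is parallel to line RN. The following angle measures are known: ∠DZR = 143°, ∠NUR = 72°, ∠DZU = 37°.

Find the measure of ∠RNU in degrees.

∠RNU = 71°

1. ∠DUZ = 72°  [Z on UR, D on UN]
2. ∠UDZ = 71°  [△UZD]
3. ∠RNU = 71°  [ZD∥RN, corresponding at D]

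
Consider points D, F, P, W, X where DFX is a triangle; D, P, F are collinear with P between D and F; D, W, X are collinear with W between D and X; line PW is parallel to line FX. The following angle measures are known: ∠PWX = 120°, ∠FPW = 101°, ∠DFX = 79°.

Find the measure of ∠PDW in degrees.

1. ∠DWP = 60°  [linear pair at W on DX]
2. ∠DPW = 79°  [linear pair at P on DF]
3. ∠PDW = 41°  [△DPW]

∠PDW = 41°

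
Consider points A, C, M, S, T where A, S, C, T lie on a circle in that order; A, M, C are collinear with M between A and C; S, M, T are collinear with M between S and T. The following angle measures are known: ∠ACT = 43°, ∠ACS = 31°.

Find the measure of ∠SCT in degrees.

1. ∠AST = 43°  [same arc AT]
2. ∠ATS = 31°  [same arc AS]
3. ∠SAT = 106°  [△AST]
4. ∠SCT = 74°  [cyclic ASCT, opposite ∠A+∠C]

∠SCT = 74°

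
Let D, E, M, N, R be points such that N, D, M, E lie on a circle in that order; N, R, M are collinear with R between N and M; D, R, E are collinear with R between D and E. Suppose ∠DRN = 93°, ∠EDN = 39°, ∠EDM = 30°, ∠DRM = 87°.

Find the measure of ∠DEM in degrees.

∠DEM = 48°

1. ∠ERM = 93°  [vertical angles at R]
2. ∠EMN = 39°  [same arc NE]
3. ∠DEM = 48°  [△MRE]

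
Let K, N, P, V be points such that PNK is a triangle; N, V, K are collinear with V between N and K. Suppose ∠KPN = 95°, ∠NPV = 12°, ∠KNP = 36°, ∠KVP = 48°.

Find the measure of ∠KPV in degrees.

1. ∠NKP = 49°  [△PNK]
2. ∠PKV = 49°  [V on ray KN]
3. ∠KPV = 83°  [△PVK]

∠KPV = 83°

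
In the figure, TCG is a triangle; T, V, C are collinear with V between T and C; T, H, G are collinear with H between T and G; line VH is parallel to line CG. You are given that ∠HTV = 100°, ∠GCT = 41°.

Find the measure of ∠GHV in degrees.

1. ∠CTG = 100°  [V on TC, H on TG]
2. ∠CGT = 39°  [△TCG]
3. ∠THV = 39°  [VH∥CG, corresponding at H]
4. ∠GHV = 141°  [linear pair at H on TG]

∠GHV = 141°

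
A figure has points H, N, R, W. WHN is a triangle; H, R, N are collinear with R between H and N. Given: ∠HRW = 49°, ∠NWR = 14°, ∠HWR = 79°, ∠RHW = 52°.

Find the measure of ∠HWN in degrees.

∠HWN = 93°

1. ∠NRW = 131°  [linear pair at R on HN]
2. ∠RNW = 35°  [△WRN]
3. ∠NHW = 52°  [R on ray HN]
4. ∠HNW = 35°  [R on ray NH]
5. ∠HWN = 93°  [△WHN]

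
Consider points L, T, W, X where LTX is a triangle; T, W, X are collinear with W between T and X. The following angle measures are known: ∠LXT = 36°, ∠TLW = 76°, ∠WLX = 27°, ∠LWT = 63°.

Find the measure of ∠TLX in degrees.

∠TLX = 103°

1. ∠LTW = 41°  [△LTW]
2. ∠LTX = 41°  [W on ray TX]
3. ∠TLX = 103°  [△LTX]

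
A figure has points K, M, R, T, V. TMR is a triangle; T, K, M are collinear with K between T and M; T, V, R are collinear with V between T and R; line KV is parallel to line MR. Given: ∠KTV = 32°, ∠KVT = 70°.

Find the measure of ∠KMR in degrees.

∠KMR = 78°

1. ∠TKV = 78°  [△TKV]
2. ∠MKV = 102°  [linear pair at K on TM]
3. ∠KMR = 78°  [KV∥MR, co-interior at M–K]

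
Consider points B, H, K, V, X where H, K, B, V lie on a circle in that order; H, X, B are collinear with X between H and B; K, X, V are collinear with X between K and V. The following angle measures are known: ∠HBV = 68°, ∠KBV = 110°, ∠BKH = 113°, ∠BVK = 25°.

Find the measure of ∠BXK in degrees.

1. ∠HKV = 68°  [same arc HV]
2. ∠BHK = 25°  [same arc KB]
3. ∠HXK = 87°  [△HXK]
4. ∠BXK = 93°  [linear pair at X on HB]

∠BXK = 93°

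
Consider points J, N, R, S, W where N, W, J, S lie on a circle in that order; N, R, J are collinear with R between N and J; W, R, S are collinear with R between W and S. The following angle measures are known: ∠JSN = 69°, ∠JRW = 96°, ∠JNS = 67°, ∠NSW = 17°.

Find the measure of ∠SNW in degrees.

1. ∠NJS = 44°  [△NJS]
2. ∠NWS = 44°  [same arc NS]
3. ∠SNW = 119°  [△NWS]

∠SNW = 119°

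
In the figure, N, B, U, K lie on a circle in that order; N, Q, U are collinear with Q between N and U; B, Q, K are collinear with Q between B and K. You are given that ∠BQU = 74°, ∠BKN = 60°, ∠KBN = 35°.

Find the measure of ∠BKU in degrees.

∠BKU = 39°

1. ∠KQN = 74°  [vertical angles at Q]
2. ∠KUN = 35°  [same arc NK]
3. ∠KQU = 106°  [linear pair at Q on NU]
4. ∠BKU = 39°  [△UQK]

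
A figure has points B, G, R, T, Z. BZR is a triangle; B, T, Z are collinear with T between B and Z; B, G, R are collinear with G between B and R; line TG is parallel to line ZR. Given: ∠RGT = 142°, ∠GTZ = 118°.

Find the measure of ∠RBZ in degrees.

1. ∠BGT = 38°  [linear pair at G on BR]
2. ∠BTG = 62°  [linear pair at T on BZ]
3. ∠GBT = 80°  [△BTG]
4. ∠RBZ = 80°  [T on BZ, G on BR]

∠RBZ = 80°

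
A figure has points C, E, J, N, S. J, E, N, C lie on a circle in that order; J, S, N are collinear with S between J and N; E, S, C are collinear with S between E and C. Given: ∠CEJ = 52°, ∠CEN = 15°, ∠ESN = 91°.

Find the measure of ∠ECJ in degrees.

∠ECJ = 74°

1. ∠CJN = 15°  [same arc NC]
2. ∠CSJ = 91°  [vertical angles at S]
3. ∠ECJ = 74°  [△JSC]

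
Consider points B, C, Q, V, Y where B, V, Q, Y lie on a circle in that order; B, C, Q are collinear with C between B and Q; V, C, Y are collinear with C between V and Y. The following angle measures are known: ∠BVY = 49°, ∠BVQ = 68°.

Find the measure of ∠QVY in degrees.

1. ∠BQY = 49°  [same arc BY]
2. ∠BYQ = 112°  [cyclic BVQY, opposite ∠V+∠Y]
3. ∠QBY = 19°  [△BQY]
4. ∠QVY = 19°  [same arc QY]

∠QVY = 19°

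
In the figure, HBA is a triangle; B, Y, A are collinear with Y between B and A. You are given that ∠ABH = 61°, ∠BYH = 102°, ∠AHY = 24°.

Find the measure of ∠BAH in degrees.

1. ∠AYH = 78°  [linear pair at Y on BA]
2. ∠HAY = 78°  [△HYA]
3. ∠BAH = 78°  [Y on ray AB]

∠BAH = 78°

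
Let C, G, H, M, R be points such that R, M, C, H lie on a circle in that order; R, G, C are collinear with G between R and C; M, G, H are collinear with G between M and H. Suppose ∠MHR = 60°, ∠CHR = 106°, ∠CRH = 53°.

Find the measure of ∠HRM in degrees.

∠HRM = 99°

1. ∠HCR = 21°  [△RCH]
2. ∠HMR = 21°  [same arc RH]
3. ∠HRM = 99°  [△RMH]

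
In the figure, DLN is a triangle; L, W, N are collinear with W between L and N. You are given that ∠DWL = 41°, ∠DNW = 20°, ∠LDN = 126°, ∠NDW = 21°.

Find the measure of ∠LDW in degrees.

1. ∠DNL = 20°  [W on ray NL]
2. ∠DLN = 34°  [△DLN]
3. ∠DLW = 34°  [W on ray LN]
4. ∠LDW = 105°  [△DLW]

∠LDW = 105°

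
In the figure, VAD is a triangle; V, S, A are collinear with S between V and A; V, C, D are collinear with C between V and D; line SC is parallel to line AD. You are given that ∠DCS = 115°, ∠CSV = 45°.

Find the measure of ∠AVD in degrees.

∠AVD = 70°

1. ∠SCV = 65°  [linear pair at C on VD]
2. ∠CVS = 70°  [△VSC]
3. ∠AVD = 70°  [S on VA, C on VD]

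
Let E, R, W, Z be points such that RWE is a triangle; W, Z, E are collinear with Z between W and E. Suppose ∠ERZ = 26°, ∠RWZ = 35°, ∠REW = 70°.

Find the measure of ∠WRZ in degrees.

∠WRZ = 49°

1. ∠REZ = 70°  [Z on ray EW]
2. ∠EZR = 84°  [△RZE]
3. ∠RZW = 96°  [linear pair at Z on WE]
4. ∠WRZ = 49°  [△RWZ]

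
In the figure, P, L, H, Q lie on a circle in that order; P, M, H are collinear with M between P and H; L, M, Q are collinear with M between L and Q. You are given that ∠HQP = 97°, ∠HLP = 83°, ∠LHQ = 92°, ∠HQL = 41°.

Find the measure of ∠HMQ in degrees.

1. ∠HLQ = 47°  [△LHQ]
2. ∠HPQ = 47°  [same arc HQ]
3. ∠PHQ = 36°  [△PHQ]
4. ∠HMQ = 103°  [△HMQ]

∠HMQ = 103°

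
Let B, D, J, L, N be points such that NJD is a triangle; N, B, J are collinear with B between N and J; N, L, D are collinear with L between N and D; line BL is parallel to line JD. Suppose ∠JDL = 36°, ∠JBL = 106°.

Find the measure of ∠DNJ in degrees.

∠DNJ = 70°

1. ∠JDN = 36°  [L on ray DN]
2. ∠LBN = 74°  [linear pair at B on NJ]
3. ∠BLN = 36°  [BL∥JD, corresponding at L]
4. ∠BNL = 70°  [△NBL]
5. ∠DNJ = 70°  [B on NJ, L on ND]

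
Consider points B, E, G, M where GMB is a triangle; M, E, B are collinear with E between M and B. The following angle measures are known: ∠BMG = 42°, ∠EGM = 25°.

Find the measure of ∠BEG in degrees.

1. ∠EMG = 42°  [E on ray MB]
2. ∠GEM = 113°  [△GME]
3. ∠BEG = 67°  [linear pair at E on MB]

∠BEG = 67°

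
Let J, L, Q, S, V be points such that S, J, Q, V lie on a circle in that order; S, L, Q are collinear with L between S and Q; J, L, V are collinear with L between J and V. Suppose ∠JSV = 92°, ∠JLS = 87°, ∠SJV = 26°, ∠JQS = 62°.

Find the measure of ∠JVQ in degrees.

∠JVQ = 67°

1. ∠JQV = 88°  [cyclic SJQV, opposite ∠S+∠Q]
2. ∠JLQ = 93°  [linear pair at L on SQ]
3. ∠QJV = 25°  [△JLQ]
4. ∠JVQ = 67°  [△JQV]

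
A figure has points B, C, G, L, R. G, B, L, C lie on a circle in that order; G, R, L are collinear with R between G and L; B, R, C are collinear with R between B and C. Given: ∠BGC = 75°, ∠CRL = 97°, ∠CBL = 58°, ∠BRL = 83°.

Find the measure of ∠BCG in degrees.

∠BCG = 39°

1. ∠CRG = 83°  [linear pair at R on GL]
2. ∠CGL = 58°  [same arc LC]
3. ∠BCG = 39°  [△GRC]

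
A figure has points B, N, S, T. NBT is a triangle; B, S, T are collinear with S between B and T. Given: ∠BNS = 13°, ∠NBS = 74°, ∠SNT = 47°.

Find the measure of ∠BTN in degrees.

1. ∠BSN = 93°  [△NBS]
2. ∠NST = 87°  [linear pair at S on BT]
3. ∠NTS = 46°  [△NST]
4. ∠BTN = 46°  [S on ray TB]

∠BTN = 46°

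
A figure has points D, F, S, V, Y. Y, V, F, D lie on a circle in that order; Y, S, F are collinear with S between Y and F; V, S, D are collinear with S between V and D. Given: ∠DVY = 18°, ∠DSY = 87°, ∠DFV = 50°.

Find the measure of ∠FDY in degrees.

∠FDY = 101°

1. ∠DFY = 18°  [same arc YD]
2. ∠DYV = 130°  [cyclic YVFD, opposite ∠Y+∠F]
3. ∠VDY = 32°  [△YVD]
4. ∠DYF = 61°  [△YSD]
5. ∠FDY = 101°  [△YFD]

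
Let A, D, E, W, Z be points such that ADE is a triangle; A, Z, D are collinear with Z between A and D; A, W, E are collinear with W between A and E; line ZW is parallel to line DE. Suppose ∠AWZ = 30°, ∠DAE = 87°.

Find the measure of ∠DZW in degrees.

1. ∠AED = 30°  [ZW∥DE, corresponding at W]
2. ∠ADE = 63°  [△ADE]
3. ∠AZW = 63°  [ZW∥DE, corresponding at Z]
4. ∠DZW = 117°  [linear pair at Z on AD]

∠DZW = 117°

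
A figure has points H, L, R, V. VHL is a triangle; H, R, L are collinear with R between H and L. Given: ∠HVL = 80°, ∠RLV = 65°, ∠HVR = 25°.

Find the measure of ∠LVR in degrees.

1. ∠HLV = 65°  [R on ray LH]
2. ∠LHV = 35°  [△VHL]
3. ∠RHV = 35°  [R on ray HL]
4. ∠HRV = 120°  [△VHR]
5. ∠LRV = 60°  [linear pair at R on HL]
6. ∠LVR = 55°  [△VRL]

∠LVR = 55°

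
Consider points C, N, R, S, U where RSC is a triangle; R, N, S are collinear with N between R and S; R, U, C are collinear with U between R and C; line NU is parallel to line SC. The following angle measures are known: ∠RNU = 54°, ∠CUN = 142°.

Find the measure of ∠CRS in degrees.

∠CRS = 88°

1. ∠NUR = 38°  [linear pair at U on RC]
2. ∠NRU = 88°  [△RNU]
3. ∠CRS = 88°  [N on RS, U on RC]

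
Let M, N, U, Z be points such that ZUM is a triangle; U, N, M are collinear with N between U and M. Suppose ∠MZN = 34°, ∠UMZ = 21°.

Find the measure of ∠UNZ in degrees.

1. ∠NMZ = 21°  [N on ray MU]
2. ∠MNZ = 125°  [△ZNM]
3. ∠UNZ = 55°  [linear pair at N on UM]

∠UNZ = 55°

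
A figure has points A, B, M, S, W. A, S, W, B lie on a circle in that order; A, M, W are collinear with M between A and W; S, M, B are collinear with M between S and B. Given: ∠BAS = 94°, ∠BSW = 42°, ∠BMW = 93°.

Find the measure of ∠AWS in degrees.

1. ∠BAW = 42°  [same arc WB]
2. ∠AMB = 87°  [linear pair at M on AW]
3. ∠ABS = 51°  [△AMB]
4. ∠AWS = 51°  [same arc AS]

∠AWS = 51°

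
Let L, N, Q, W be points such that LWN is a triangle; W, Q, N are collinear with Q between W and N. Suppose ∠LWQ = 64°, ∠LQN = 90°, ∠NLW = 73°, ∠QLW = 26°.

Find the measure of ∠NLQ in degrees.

∠NLQ = 47°

1. ∠LWN = 64°  [Q on ray WN]
2. ∠LNW = 43°  [△LWN]
3. ∠LNQ = 43°  [Q on ray NW]
4. ∠NLQ = 47°  [△LQN]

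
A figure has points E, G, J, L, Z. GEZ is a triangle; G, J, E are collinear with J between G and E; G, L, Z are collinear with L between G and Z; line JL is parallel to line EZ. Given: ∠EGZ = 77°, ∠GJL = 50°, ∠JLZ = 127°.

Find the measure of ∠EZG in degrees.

∠EZG = 53°

1. ∠JGL = 77°  [J on GE, L on GZ]
2. ∠GLJ = 53°  [△GJL]
3. ∠EZG = 53°  [JL∥EZ, corresponding at L]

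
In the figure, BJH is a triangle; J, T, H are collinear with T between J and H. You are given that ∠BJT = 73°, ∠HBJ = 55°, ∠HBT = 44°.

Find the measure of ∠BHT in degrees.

∠BHT = 52°

1. ∠BJH = 73°  [T on ray JH]
2. ∠BHJ = 52°  [△BJH]
3. ∠BHT = 52°  [T on ray HJ]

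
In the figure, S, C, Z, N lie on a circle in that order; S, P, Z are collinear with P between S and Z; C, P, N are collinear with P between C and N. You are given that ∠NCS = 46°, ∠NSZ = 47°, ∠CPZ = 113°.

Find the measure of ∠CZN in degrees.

∠CZN = 66°

1. ∠NZS = 46°  [same arc SN]
2. ∠NCZ = 47°  [same arc ZN]
3. ∠NPS = 113°  [vertical angles at P]
4. ∠NPZ = 67°  [linear pair at P on SZ]
5. ∠CNZ = 67°  [△ZPN]
6. ∠CZN = 66°  [△CZN]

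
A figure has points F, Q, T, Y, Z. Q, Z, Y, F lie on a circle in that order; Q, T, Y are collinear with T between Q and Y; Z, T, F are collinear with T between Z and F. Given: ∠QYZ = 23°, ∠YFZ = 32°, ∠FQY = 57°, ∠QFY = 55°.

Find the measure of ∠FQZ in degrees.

1. ∠FZY = 57°  [same arc YF]
2. ∠FYZ = 91°  [△ZYF]
3. ∠FQZ = 89°  [cyclic QZYF, opposite ∠Q+∠Y]

∠FQZ = 89°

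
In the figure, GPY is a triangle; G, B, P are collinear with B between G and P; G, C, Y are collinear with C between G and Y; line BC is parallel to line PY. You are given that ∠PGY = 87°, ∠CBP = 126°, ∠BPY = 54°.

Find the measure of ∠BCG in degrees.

1. ∠BGC = 87°  [B on GP, C on GY]
2. ∠CBG = 54°  [linear pair at B on GP]
3. ∠BCG = 39°  [△GBC]

∠BCG = 39°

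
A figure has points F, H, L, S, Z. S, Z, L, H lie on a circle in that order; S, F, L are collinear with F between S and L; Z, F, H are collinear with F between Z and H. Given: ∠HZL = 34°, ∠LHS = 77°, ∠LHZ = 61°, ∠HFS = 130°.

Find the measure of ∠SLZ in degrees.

1. ∠LZS = 103°  [cyclic SZLH, opposite ∠Z+∠H]
2. ∠LSZ = 61°  [same arc ZL]
3. ∠SLZ = 16°  [△SZL]

∠SLZ = 16°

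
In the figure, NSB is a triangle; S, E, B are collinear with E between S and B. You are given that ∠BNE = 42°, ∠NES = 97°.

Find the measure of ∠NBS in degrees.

1. ∠BEN = 83°  [linear pair at E on SB]
2. ∠EBN = 55°  [△NEB]
3. ∠NBS = 55°  [E on ray BS]

∠NBS = 55°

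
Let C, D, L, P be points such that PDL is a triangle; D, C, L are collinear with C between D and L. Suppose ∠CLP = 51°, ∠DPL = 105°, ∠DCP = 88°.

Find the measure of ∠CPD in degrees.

1. ∠DLP = 51°  [C on ray LD]
2. ∠LDP = 24°  [△PDL]
3. ∠CDP = 24°  [C on ray DL]
4. ∠CPD = 68°  [△PDC]

∠CPD = 68°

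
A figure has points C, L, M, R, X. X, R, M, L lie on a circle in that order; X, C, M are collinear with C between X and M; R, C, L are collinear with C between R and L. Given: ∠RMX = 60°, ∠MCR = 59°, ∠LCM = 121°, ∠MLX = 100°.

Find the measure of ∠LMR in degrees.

∠LMR = 79°

1. ∠LRM = 61°  [△RCM]
2. ∠MRX = 80°  [cyclic XRML, opposite ∠R+∠L]
3. ∠MXR = 40°  [△XRM]
4. ∠MLR = 40°  [same arc RM]
5. ∠LMR = 79°  [△RML]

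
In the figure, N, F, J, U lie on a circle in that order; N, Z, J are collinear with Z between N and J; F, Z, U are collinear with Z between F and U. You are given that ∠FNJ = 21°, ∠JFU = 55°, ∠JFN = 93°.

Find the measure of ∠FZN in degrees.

1. ∠FJN = 66°  [△NFJ]
2. ∠FZJ = 59°  [△FZJ]
3. ∠FZN = 121°  [linear pair at Z on NJ]

∠FZN = 121°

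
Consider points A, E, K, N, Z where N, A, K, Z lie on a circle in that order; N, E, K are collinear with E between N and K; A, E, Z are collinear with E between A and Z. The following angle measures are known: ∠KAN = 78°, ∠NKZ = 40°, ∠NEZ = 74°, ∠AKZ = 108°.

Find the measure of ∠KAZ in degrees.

∠KAZ = 38°

1. ∠KZN = 102°  [cyclic NAKZ, opposite ∠A+∠Z]
2. ∠KNZ = 38°  [△NKZ]
3. ∠KAZ = 38°  [same arc KZ]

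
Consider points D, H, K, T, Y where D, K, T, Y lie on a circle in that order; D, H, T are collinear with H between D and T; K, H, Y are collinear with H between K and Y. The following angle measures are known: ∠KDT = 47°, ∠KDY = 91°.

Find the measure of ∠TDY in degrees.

∠TDY = 44°

1. ∠KYT = 47°  [same arc KT]
2. ∠KTY = 89°  [cyclic DKTY, opposite ∠D+∠T]
3. ∠TKY = 44°  [△KTY]
4. ∠TDY = 44°  [same arc TY]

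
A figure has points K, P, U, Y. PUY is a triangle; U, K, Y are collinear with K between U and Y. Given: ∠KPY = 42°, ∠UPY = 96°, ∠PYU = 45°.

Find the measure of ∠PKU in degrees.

1. ∠KYP = 45°  [K on ray YU]
2. ∠PKY = 93°  [△PKY]
3. ∠PKU = 87°  [linear pair at K on UY]

∠PKU = 87°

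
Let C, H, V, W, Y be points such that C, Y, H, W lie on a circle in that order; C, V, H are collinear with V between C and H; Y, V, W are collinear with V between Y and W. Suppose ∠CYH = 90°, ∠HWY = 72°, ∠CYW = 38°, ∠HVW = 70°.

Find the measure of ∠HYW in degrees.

1. ∠CWH = 90°  [cyclic CYHW, opposite ∠Y+∠W]
2. ∠CHW = 38°  [△HVW]
3. ∠HCW = 52°  [△CHW]
4. ∠HYW = 52°  [same arc HW]

∠HYW = 52°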